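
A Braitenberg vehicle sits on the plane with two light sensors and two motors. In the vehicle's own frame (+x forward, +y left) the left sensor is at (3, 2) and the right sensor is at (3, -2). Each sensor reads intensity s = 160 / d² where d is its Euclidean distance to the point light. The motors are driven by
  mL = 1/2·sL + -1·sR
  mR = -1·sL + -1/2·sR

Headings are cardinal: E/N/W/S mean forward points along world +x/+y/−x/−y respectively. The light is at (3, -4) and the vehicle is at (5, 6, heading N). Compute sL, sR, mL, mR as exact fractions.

left sensor world pos  = (3, 9); dL² = 169
right sensor world pos = (7, 9); dR² = 185
sL = 160/169 = 160/169
sR = 160/185 = 32/37
mL = 1/2·sL + -1·sR = -2448/6253
mR = -1·sL + -1/2·sR = -8624/6253

160/169 32/37 -2448/6253 -8624/6253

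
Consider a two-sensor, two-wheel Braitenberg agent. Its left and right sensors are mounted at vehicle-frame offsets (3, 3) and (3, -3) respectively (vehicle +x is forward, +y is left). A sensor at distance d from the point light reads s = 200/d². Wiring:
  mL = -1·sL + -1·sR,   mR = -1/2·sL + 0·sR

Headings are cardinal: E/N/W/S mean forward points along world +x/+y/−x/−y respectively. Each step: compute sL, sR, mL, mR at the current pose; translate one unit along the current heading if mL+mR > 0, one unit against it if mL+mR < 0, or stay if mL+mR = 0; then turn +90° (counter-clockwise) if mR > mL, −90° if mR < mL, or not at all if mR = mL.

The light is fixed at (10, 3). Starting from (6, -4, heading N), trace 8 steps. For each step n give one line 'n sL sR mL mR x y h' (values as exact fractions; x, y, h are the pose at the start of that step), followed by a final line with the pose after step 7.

0 40/13 200/17 -3280/221 -20/13 6 -4 N
1 20/17 100/37 -2440/629 -10/17 6 -5 W
2 200/121 200/157 -55600/18997 -100/121 7 -5 S
3 25/2 2 -29/2 -25/4 7 -4 E
4 40/13 200/17 -3280/221 -20/13 6 -4 N
5 20/17 100/37 -2440/629 -10/17 6 -5 W
6 200/121 200/157 -55600/18997 -100/121 7 -5 S
7 25/2 2 -29/2 -25/4 7 -4 E
final 6 -4 N

n=0: pose=(6,-4,N); sL=40/13, sR=200/17; mL=-3280/221, mR=-20/13; mL+mR=-3620/221 → advance -1; mR−mL=2940/221 → turn +1·90°
n=1: pose=(6,-5,W); sL=20/17, sR=100/37; mL=-2440/629, mR=-10/17; mL+mR=-2810/629 → advance -1; mR−mL=2070/629 → turn +1·90°
n=2: pose=(7,-5,S); sL=200/121, sR=200/157; mL=-55600/18997, mR=-100/121; mL+mR=-71300/18997 → advance -1; mR−mL=39900/18997 → turn +1·90°
n=3: pose=(7,-4,E); sL=25/2, sR=2; mL=-29/2, mR=-25/4; mL+mR=-83/4 → advance -1; mR−mL=33/4 → turn +1·90°
n=4: pose=(6,-4,N); sL=40/13, sR=200/17; mL=-3280/221, mR=-20/13; mL+mR=-3620/221 → advance -1; mR−mL=2940/221 → turn +1·90°
n=5: pose=(6,-5,W); sL=20/17, sR=100/37; mL=-2440/629, mR=-10/17; mL+mR=-2810/629 → advance -1; mR−mL=2070/629 → turn +1·90°
n=6: pose=(7,-5,S); sL=200/121, sR=200/157; mL=-55600/18997, mR=-100/121; mL+mR=-71300/18997 → advance -1; mR−mL=39900/18997 → turn +1·90°
n=7: pose=(7,-4,E); sL=25/2, sR=2; mL=-29/2, mR=-25/4; mL+mR=-83/4 → advance -1; mR−mL=33/4 → turn +1·90°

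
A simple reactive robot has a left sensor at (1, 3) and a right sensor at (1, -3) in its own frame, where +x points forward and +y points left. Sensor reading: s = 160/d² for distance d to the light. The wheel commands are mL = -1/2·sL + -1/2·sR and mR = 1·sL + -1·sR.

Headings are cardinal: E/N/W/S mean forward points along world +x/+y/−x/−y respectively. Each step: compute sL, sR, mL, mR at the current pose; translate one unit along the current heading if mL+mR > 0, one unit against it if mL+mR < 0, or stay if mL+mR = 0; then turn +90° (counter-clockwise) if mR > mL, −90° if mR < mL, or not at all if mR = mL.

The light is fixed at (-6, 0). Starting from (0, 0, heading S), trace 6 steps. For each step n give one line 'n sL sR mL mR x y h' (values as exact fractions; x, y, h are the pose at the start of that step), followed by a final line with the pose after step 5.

0 80/41 16 -368/41 -576/41 0 0 S
1 160/29 160/41 -5600/1189 1920/1189 0 1 W
2 8/5 10 -29/5 -42/5 1 1 S
3 160/37 160/61 -7840/2257 3840/2257 1 2 W
4 80/61 80/13 -2960/793 -3840/793 2 2 S
5 160/49 32/17 -2144/833 1152/833 2 3 W
final 3 3 S

n=0: pose=(0,0,S); sL=80/41, sR=16; mL=-368/41, mR=-576/41; mL+mR=-944/41 → advance -1; mR−mL=-208/41 → turn -1·90°
n=1: pose=(0,1,W); sL=160/29, sR=160/41; mL=-5600/1189, mR=1920/1189; mL+mR=-3680/1189 → advance -1; mR−mL=7520/1189 → turn +1·90°
n=2: pose=(1,1,S); sL=8/5, sR=10; mL=-29/5, mR=-42/5; mL+mR=-71/5 → advance -1; mR−mL=-13/5 → turn -1·90°
n=3: pose=(1,2,W); sL=160/37, sR=160/61; mL=-7840/2257, mR=3840/2257; mL+mR=-4000/2257 → advance -1; mR−mL=11680/2257 → turn +1·90°
n=4: pose=(2,2,S); sL=80/61, sR=80/13; mL=-2960/793, mR=-3840/793; mL+mR=-6800/793 → advance -1; mR−mL=-880/793 → turn -1·90°
n=5: pose=(2,3,W); sL=160/49, sR=32/17; mL=-2144/833, mR=1152/833; mL+mR=-992/833 → advance -1; mR−mL=3296/833 → turn +1·90°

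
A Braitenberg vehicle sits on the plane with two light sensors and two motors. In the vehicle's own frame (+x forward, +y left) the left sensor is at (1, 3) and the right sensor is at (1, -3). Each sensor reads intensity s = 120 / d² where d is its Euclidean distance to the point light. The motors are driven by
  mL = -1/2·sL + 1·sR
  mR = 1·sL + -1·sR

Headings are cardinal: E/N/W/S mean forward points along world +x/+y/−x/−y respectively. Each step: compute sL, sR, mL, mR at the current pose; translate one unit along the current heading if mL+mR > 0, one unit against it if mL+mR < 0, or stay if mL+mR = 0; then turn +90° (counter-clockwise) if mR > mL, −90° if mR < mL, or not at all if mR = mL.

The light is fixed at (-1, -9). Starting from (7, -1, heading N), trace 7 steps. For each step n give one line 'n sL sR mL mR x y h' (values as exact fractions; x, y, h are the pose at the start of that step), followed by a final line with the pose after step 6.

n=0: pose=(7,-1,N); sL=60/53, sR=60/101; mL=150/5353, mR=2880/5353; mL+mR=30/53 → advance +1; mR−mL=2730/5353 → turn +1·90°
n=1: pose=(7,0,W); sL=24/17, sR=120/193; mL=-276/3281, mR=2592/3281; mL+mR=12/17 → advance +1; mR−mL=2868/3281 → turn +1·90°
n=2: pose=(6,0,S); sL=30/41, sR=3/2; mL=93/82, mR=-63/82; mL+mR=15/41 → advance +1; mR−mL=-78/41 → turn -1·90°
n=3: pose=(6,-1,W); sL=120/61, sR=120/157; mL=-2100/9577, mR=11520/9577; mL+mR=60/61 → advance +1; mR−mL=13620/9577 → turn +1·90°
n=4: pose=(5,-1,S); sL=12/13, sR=60/29; mL=606/377, mR=-432/377; mL+mR=6/13 → advance +1; mR−mL=-1038/377 → turn -1·90°
n=5: pose=(5,-2,W); sL=120/41, sR=24/25; mL=-516/1025, mR=2016/1025; mL+mR=60/41 → advance +1; mR−mL=2532/1025 → turn +1·90°
n=6: pose=(4,-2,S); sL=6/5, sR=3; mL=12/5, mR=-9/5; mL+mR=3/5 → advance +1; mR−mL=-21/5 → turn -1·90°

0 60/53 60/101 150/5353 2880/5353 7 -1 N
1 24/17 120/193 -276/3281 2592/3281 7 0 W
2 30/41 3/2 93/82 -63/82 6 0 S
3 120/61 120/157 -2100/9577 11520/9577 6 -1 W
4 12/13 60/29 606/377 -432/377 5 -1 S
5 120/41 24/25 -516/1025 2016/1025 5 -2 W
6 6/5 3 12/5 -9/5 4 -2 S
final 4 -3 W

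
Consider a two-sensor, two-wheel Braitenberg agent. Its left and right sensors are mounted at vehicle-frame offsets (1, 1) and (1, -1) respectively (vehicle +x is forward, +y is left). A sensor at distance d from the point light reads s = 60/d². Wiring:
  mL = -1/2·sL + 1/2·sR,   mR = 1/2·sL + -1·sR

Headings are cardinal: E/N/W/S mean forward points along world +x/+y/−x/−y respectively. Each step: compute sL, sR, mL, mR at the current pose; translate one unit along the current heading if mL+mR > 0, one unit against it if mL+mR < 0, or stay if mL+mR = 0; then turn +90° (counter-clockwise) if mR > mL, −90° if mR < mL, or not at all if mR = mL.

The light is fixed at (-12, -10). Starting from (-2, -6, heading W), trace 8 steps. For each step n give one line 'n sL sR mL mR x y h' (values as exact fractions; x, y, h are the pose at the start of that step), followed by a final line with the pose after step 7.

0 2/3 30/53 -8/159 -37/159 -2 -6 W
1 12/25 60/169 -264/4225 -486/4225 -1 -6 N
2 3/8 15/37 9/592 -129/592 -1 -7 E
3 12/25 12/17 48/425 -198/425 -2 -7 S
4 2/3 30/53 -8/159 -37/159 -2 -6 W
5 12/25 60/169 -264/4225 -486/4225 -1 -6 N
6 3/8 15/37 9/592 -129/592 -1 -7 E
7 12/25 12/17 48/425 -198/425 -2 -7 S
final -2 -6 W

n=0: pose=(-2,-6,W); sL=2/3, sR=30/53; mL=-8/159, mR=-37/159; mL+mR=-15/53 → advance -1; mR−mL=-29/159 → turn -1·90°
n=1: pose=(-1,-6,N); sL=12/25, sR=60/169; mL=-264/4225, mR=-486/4225; mL+mR=-30/169 → advance -1; mR−mL=-222/4225 → turn -1·90°
n=2: pose=(-1,-7,E); sL=3/8, sR=15/37; mL=9/592, mR=-129/592; mL+mR=-15/74 → advance -1; mR−mL=-69/296 → turn -1·90°
n=3: pose=(-2,-7,S); sL=12/25, sR=12/17; mL=48/425, mR=-198/425; mL+mR=-6/17 → advance -1; mR−mL=-246/425 → turn -1·90°
n=4: pose=(-2,-6,W); sL=2/3, sR=30/53; mL=-8/159, mR=-37/159; mL+mR=-15/53 → advance -1; mR−mL=-29/159 → turn -1·90°
n=5: pose=(-1,-6,N); sL=12/25, sR=60/169; mL=-264/4225, mR=-486/4225; mL+mR=-30/169 → advance -1; mR−mL=-222/4225 → turn -1·90°
n=6: pose=(-1,-7,E); sL=3/8, sR=15/37; mL=9/592, mR=-129/592; mL+mR=-15/74 → advance -1; mR−mL=-69/296 → turn -1·90°
n=7: pose=(-2,-7,S); sL=12/25, sR=12/17; mL=48/425, mR=-198/425; mL+mR=-6/17 → advance -1; mR−mL=-246/425 → turn -1·90°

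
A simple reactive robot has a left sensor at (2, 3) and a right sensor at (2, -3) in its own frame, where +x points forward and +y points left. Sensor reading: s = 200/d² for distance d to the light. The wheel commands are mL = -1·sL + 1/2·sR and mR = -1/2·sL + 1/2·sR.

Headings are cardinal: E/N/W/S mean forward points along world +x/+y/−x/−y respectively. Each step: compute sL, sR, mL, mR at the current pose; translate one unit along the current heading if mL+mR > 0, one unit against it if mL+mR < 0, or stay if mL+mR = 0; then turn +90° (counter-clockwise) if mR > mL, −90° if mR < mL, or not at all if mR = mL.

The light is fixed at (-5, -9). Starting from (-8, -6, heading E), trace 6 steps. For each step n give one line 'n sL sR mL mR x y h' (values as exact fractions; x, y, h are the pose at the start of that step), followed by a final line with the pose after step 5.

n=0: pose=(-8,-6,E); sL=200/37, sR=200; mL=3500/37, mR=3600/37; mL+mR=7100/37 → advance +1; mR−mL=100/37 → turn +1·90°
n=1: pose=(-7,-6,N); sL=4, sR=100/13; mL=-2/13, mR=24/13; mL+mR=22/13 → advance +1; mR−mL=2 → turn +1·90°
n=2: pose=(-7,-5,W); sL=200/17, sR=40/13; mL=-2260/221, mR=-960/221; mL+mR=-3220/221 → advance -1; mR−mL=100/17 → turn +1·90°
n=3: pose=(-6,-5,S); sL=25, sR=10; mL=-20, mR=-15/2; mL+mR=-55/2 → advance -1; mR−mL=25/2 → turn +1·90°
n=4: pose=(-6,-4,E); sL=40/13, sR=40; mL=220/13, mR=240/13; mL+mR=460/13 → advance +1; mR−mL=20/13 → turn +1·90°
n=5: pose=(-5,-4,N); sL=100/29, sR=100/29; mL=-50/29, mR=0; mL+mR=-50/29 → advance -1; mR−mL=50/29 → turn +1·90°

0 200/37 200 3500/37 3600/37 -8 -6 E
1 4 100/13 -2/13 24/13 -7 -6 N
2 200/17 40/13 -2260/221 -960/221 -7 -5 W
3 25 10 -20 -15/2 -6 -5 S
4 40/13 40 220/13 240/13 -6 -4 E
5 100/29 100/29 -50/29 0 -5 -4 N
final -5 -5 W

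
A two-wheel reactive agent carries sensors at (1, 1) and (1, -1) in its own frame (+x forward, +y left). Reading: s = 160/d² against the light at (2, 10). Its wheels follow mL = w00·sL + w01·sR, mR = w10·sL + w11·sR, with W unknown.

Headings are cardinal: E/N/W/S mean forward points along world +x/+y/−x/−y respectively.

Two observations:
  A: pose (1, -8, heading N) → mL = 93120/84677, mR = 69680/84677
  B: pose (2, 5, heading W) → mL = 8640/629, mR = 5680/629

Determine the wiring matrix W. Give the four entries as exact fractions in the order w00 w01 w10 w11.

1 1 1 1/2

obs A: pose=(1,-8,N) → sL=160/293, sR=160/289, mL=93120/84677, mR=69680/84677
obs B: pose=(2,5,W) → sL=160/37, sR=160/17, mL=8640/629, mR=5680/629
sensor matrix S = [[160/293, 160/289], [160/37, 160/17]]; det S = 8601600/3133049
solve [mL_A; mL_B] = S·[w00; w01] and [mR_A; mR_B] = S·[w10; w11]:
  w00 = 1, w01 = 1, w10 = 1, w11 = 1/2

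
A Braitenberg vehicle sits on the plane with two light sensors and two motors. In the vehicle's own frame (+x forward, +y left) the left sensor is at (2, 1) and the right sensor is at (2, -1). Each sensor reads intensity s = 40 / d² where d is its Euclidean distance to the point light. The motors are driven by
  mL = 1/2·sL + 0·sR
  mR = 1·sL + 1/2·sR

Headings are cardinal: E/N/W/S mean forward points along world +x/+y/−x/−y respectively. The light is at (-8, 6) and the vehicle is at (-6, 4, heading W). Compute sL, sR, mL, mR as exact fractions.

40/9 40 20/9 220/9

left sensor world pos  = (-8, 3); dL² = 9
right sensor world pos = (-8, 5); dR² = 1
sL = 40/9 = 40/9
sR = 40/1 = 40
mL = 1/2·sL + 0·sR = 20/9
mR = 1·sL + 1/2·sR = 220/9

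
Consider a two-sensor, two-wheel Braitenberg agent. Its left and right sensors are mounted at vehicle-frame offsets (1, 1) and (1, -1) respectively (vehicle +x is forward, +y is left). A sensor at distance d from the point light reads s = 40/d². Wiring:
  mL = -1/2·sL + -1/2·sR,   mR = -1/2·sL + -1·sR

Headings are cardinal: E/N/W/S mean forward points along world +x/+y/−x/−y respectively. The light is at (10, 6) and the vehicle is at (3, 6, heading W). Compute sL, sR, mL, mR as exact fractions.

8/13 8/13 -8/13 -12/13

left sensor world pos  = (2, 5); dL² = 65
right sensor world pos = (2, 7); dR² = 65
sL = 40/65 = 8/13
sR = 40/65 = 8/13
mL = -1/2·sL + -1/2·sR = -8/13
mR = -1/2·sL + -1·sR = -12/13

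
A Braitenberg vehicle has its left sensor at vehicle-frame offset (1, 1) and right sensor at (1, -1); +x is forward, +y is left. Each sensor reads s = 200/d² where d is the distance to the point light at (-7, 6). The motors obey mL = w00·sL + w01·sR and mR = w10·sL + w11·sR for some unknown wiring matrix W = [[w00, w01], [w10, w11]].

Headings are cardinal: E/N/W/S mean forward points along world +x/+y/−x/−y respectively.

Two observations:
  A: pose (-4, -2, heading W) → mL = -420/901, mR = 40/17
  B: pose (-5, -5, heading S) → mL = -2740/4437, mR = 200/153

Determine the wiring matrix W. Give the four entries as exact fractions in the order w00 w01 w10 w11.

obs A: pose=(-4,-2,W) → sL=40/17, sR=200/53, mL=-420/901, mR=40/17
obs B: pose=(-5,-5,S) → sL=200/153, sR=40/29, mL=-2740/4437, mR=200/153
sensor matrix S = [[40/17, 200/53], [200/153, 40/29]]; det S = -396800/235161
solve [mL_A; mL_B] = S·[w00; w01] and [mR_A; mR_B] = S·[w10; w11]:
  w00 = -1, w01 = 1/2, w10 = 1, w11 = 0

-1 1/2 1 0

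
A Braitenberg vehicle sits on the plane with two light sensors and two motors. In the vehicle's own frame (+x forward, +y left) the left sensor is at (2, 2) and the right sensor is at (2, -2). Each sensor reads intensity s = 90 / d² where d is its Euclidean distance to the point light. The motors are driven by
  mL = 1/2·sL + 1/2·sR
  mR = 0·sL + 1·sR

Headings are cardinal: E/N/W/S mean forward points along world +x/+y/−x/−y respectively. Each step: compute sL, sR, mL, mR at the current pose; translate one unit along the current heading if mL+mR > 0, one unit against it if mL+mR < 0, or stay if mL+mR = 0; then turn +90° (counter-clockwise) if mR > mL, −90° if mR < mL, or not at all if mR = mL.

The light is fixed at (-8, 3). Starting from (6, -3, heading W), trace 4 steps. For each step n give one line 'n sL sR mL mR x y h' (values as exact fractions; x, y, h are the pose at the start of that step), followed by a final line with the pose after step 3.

0 45/104 9/16 207/416 9/16 6 -3 W
1 90/289 18/37 4266/10693 18/37 5 -3 S
2 9/25 5/17 139/425 5/17 5 -4 E
3 90/337 2/5 562/1685 2/5 6 -4 S
final 6 -5 E

n=0: pose=(6,-3,W); sL=45/104, sR=9/16; mL=207/416, mR=9/16; mL+mR=441/416 → advance +1; mR−mL=27/416 → turn +1·90°
n=1: pose=(5,-3,S); sL=90/289, sR=18/37; mL=4266/10693, mR=18/37; mL+mR=9468/10693 → advance +1; mR−mL=936/10693 → turn +1·90°
n=2: pose=(5,-4,E); sL=9/25, sR=5/17; mL=139/425, mR=5/17; mL+mR=264/425 → advance +1; mR−mL=-14/425 → turn -1·90°
n=3: pose=(6,-4,S); sL=90/337, sR=2/5; mL=562/1685, mR=2/5; mL+mR=1236/1685 → advance +1; mR−mL=112/1685 → turn +1·90°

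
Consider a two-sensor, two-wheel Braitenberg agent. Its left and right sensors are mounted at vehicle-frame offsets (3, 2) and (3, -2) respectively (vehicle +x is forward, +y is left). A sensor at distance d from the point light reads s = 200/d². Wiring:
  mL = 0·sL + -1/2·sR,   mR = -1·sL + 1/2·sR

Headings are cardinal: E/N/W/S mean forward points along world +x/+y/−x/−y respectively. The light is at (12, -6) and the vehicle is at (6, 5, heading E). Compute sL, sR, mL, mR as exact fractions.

100/89 20/9 -10/9 -10/801

left sensor world pos  = (9, 7); dL² = 178
right sensor world pos = (9, 3); dR² = 90
sL = 200/178 = 100/89
sR = 200/90 = 20/9
mL = 0·sL + -1/2·sR = -10/9
mR = -1·sL + 1/2·sR = -10/801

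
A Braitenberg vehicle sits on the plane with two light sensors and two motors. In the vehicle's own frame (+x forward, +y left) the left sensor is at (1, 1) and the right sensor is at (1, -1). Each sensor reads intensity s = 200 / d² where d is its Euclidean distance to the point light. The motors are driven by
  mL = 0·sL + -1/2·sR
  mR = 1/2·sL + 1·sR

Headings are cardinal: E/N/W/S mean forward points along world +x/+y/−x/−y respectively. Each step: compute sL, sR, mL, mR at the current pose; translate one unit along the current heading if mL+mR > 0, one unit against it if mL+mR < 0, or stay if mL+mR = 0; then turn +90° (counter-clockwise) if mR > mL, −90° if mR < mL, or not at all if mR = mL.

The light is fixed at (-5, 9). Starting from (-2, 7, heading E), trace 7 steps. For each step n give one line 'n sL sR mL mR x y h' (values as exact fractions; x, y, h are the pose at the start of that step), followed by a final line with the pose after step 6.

0 200/17 8 -4 236/17 -2 7 E
1 20 100/13 -50/13 230/13 -1 7 N
2 200/13 200/9 -100/9 3500/117 -1 8 W
3 10 25 -25/2 30 -2 8 S
4 200/17 8 -4 236/17 -2 7 E
5 20 100/13 -50/13 230/13 -1 7 N
6 200/13 200/9 -100/9 3500/117 -1 8 W
final -2 8 S

n=0: pose=(-2,7,E); sL=200/17, sR=8; mL=-4, mR=236/17; mL+mR=168/17 → advance +1; mR−mL=304/17 → turn +1·90°
n=1: pose=(-1,7,N); sL=20, sR=100/13; mL=-50/13, mR=230/13; mL+mR=180/13 → advance +1; mR−mL=280/13 → turn +1·90°
n=2: pose=(-1,8,W); sL=200/13, sR=200/9; mL=-100/9, mR=3500/117; mL+mR=2200/117 → advance +1; mR−mL=1600/39 → turn +1·90°
n=3: pose=(-2,8,S); sL=10, sR=25; mL=-25/2, mR=30; mL+mR=35/2 → advance +1; mR−mL=85/2 → turn +1·90°
n=4: pose=(-2,7,E); sL=200/17, sR=8; mL=-4, mR=236/17; mL+mR=168/17 → advance +1; mR−mL=304/17 → turn +1·90°
n=5: pose=(-1,7,N); sL=20, sR=100/13; mL=-50/13, mR=230/13; mL+mR=180/13 → advance +1; mR−mL=280/13 → turn +1·90°
n=6: pose=(-1,8,W); sL=200/13, sR=200/9; mL=-100/9, mR=3500/117; mL+mR=2200/117 → advance +1; mR−mL=1600/39 → turn +1·90°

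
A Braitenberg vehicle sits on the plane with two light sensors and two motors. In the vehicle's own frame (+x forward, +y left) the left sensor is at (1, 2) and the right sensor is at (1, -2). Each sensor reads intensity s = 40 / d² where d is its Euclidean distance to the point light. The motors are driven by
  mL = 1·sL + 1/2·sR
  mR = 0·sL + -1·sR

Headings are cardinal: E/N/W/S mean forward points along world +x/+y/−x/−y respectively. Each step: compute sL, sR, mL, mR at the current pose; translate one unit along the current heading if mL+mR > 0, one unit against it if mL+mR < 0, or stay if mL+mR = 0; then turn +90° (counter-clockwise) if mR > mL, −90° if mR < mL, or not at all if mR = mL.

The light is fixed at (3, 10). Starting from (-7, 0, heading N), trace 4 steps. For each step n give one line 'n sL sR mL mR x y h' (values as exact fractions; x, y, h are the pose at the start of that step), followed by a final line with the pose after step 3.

n=0: pose=(-7,0,N); sL=8/45, sR=8/29; mL=412/1305, mR=-8/29; mL+mR=52/1305 → advance +1; mR−mL=-772/1305 → turn -1·90°
n=1: pose=(-7,1,E); sL=4/13, sR=20/101; mL=534/1313, mR=-20/101; mL+mR=274/1313 → advance +1; mR−mL=-794/1313 → turn -1·90°
n=2: pose=(-6,1,S); sL=40/149, sR=40/221; mL=11820/32929, mR=-40/221; mL+mR=5860/32929 → advance +1; mR−mL=-17780/32929 → turn -1·90°
n=3: pose=(-6,0,W); sL=10/61, sR=10/41; mL=715/2501, mR=-10/41; mL+mR=105/2501 → advance +1; mR−mL=-1325/2501 → turn -1·90°

0 8/45 8/29 412/1305 -8/29 -7 0 N
1 4/13 20/101 534/1313 -20/101 -7 1 E
2 40/149 40/221 11820/32929 -40/221 -6 1 S
3 10/61 10/41 715/2501 -10/41 -6 0 W
final -7 0 N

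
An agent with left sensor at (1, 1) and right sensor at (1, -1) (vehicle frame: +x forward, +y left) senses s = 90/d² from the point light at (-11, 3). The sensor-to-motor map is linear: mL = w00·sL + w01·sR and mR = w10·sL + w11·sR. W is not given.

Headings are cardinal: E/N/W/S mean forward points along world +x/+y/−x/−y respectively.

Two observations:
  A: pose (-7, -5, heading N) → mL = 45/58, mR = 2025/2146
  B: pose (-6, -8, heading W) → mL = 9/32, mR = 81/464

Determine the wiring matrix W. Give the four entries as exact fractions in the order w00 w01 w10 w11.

1/2 0 1 -1/2

obs A: pose=(-7,-5,N) → sL=45/29, sR=45/37, mL=45/58, mR=2025/2146
obs B: pose=(-6,-8,W) → sL=9/16, sR=45/58, mL=9/32, mR=81/464
sensor matrix S = [[45/29, 45/37], [9/16, 45/58]]; det S = 258795/497872
solve [mL_A; mL_B] = S·[w00; w01] and [mR_A; mR_B] = S·[w10; w11]:
  w00 = 1/2, w01 = 0, w10 = 1, w11 = -1/2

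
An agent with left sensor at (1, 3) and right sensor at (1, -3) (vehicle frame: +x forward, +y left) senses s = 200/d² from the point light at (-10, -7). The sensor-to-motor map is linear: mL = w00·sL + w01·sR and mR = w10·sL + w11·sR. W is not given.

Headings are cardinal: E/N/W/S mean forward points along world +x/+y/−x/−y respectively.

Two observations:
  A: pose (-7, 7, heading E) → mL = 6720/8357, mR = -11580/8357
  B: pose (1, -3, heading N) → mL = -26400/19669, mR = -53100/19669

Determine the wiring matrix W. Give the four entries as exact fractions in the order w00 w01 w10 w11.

obs A: pose=(-7,7,E) → sL=40/61, sR=200/137, mL=6720/8357, mR=-11580/8357
obs B: pose=(1,-3,N) → sL=200/89, sR=200/221, mL=-26400/19669, mR=-53100/19669
sensor matrix S = [[40/61, 200/137], [200/89, 200/221]]; det S = -441696000/164373833
solve [mL_A; mL_B] = S·[w00; w01] and [mR_A; mR_B] = S·[w10; w11]:
  w00 = -1, w01 = 1, w10 = -1, w11 = -1/2

-1 1 -1 -1/2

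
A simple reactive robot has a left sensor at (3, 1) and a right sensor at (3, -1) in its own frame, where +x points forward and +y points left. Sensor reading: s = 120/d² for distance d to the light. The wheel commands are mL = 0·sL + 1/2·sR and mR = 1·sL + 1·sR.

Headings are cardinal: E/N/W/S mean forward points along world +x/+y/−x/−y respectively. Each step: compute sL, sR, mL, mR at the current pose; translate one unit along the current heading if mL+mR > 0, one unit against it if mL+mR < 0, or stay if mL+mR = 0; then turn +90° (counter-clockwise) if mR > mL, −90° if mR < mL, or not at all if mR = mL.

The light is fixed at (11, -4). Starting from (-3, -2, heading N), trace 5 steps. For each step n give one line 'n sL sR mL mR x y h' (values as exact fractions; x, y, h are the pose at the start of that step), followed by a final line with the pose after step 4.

n=0: pose=(-3,-2,N); sL=12/25, sR=60/97; mL=30/97, mR=2664/2425; mL+mR=3414/2425 → advance +1; mR−mL=1914/2425 → turn +1·90°
n=1: pose=(-3,-1,W); sL=120/293, sR=24/61; mL=12/61, mR=14352/17873; mL+mR=17868/17873 → advance +1; mR−mL=10836/17873 → turn +1·90°
n=2: pose=(-4,-1,S); sL=30/49, sR=15/32; mL=15/64, mR=1695/1568; mL+mR=4125/3136 → advance +1; mR−mL=2655/3136 → turn +1·90°
n=3: pose=(-4,-2,E); sL=40/51, sR=24/29; mL=12/29, mR=2384/1479; mL+mR=2996/1479 → advance +1; mR−mL=1772/1479 → turn +1·90°
n=4: pose=(-3,-2,N); sL=12/25, sR=60/97; mL=30/97, mR=2664/2425; mL+mR=3414/2425 → advance +1; mR−mL=1914/2425 → turn +1·90°

0 12/25 60/97 30/97 2664/2425 -3 -2 N
1 120/293 24/61 12/61 14352/17873 -3 -1 W
2 30/49 15/32 15/64 1695/1568 -4 -1 S
3 40/51 24/29 12/29 2384/1479 -4 -2 E
4 12/25 60/97 30/97 2664/2425 -3 -2 N
final -3 -1 W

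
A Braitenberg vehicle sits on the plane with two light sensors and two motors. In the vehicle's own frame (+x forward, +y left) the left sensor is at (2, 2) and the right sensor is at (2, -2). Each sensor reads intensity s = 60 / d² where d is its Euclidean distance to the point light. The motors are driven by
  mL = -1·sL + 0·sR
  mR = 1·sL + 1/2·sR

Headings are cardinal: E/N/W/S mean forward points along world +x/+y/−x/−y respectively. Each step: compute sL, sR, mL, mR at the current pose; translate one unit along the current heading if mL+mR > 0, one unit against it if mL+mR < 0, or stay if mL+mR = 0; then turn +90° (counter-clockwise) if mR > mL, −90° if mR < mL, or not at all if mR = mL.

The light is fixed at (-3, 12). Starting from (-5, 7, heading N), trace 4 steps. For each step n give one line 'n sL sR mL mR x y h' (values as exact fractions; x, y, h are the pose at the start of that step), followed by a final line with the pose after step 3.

0 12/5 20/3 -12/5 86/15 -5 7 N
1 15/13 3 -15/13 69/26 -5 8 W
2 60/37 60/61 -60/37 4770/2257 -6 8 S
3 6 6/5 -6 33/5 -6 7 E
final -5 7 N

n=0: pose=(-5,7,N); sL=12/5, sR=20/3; mL=-12/5, mR=86/15; mL+mR=10/3 → advance +1; mR−mL=122/15 → turn +1·90°
n=1: pose=(-5,8,W); sL=15/13, sR=3; mL=-15/13, mR=69/26; mL+mR=3/2 → advance +1; mR−mL=99/26 → turn +1·90°
n=2: pose=(-6,8,S); sL=60/37, sR=60/61; mL=-60/37, mR=4770/2257; mL+mR=30/61 → advance +1; mR−mL=8430/2257 → turn +1·90°
n=3: pose=(-6,7,E); sL=6, sR=6/5; mL=-6, mR=33/5; mL+mR=3/5 → advance +1; mR−mL=63/5 → turn +1·90°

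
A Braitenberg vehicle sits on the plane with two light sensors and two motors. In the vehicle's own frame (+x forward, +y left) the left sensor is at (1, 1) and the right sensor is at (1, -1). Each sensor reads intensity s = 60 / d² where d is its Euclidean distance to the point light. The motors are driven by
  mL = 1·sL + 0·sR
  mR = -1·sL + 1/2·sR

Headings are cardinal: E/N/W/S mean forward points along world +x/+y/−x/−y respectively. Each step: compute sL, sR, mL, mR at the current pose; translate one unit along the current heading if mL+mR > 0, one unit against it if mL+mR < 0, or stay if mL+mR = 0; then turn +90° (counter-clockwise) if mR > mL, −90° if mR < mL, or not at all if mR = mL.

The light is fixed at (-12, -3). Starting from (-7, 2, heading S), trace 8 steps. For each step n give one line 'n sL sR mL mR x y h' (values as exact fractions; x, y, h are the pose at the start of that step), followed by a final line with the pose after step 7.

n=0: pose=(-7,2,S); sL=15/13, sR=15/8; mL=15/13, mR=-45/208; mL+mR=15/16 → advance +1; mR−mL=-285/208 → turn -1·90°
n=1: pose=(-7,1,W); sL=12/5, sR=60/41; mL=12/5, mR=-342/205; mL+mR=30/41 → advance +1; mR−mL=-834/205 → turn -1·90°
n=2: pose=(-8,1,N); sL=30/17, sR=6/5; mL=30/17, mR=-99/85; mL+mR=3/5 → advance +1; mR−mL=-249/85 → turn -1·90°
n=3: pose=(-8,2,E); sL=60/61, sR=60/41; mL=60/61, mR=-630/2501; mL+mR=30/41 → advance +1; mR−mL=-3090/2501 → turn -1·90°
n=4: pose=(-7,2,S); sL=15/13, sR=15/8; mL=15/13, mR=-45/208; mL+mR=15/16 → advance +1; mR−mL=-285/208 → turn -1·90°
n=5: pose=(-7,1,W); sL=12/5, sR=60/41; mL=12/5, mR=-342/205; mL+mR=30/41 → advance +1; mR−mL=-834/205 → turn -1·90°
n=6: pose=(-8,1,N); sL=30/17, sR=6/5; mL=30/17, mR=-99/85; mL+mR=3/5 → advance +1; mR−mL=-249/85 → turn -1·90°
n=7: pose=(-8,2,E); sL=60/61, sR=60/41; mL=60/61, mR=-630/2501; mL+mR=30/41 → advance +1; mR−mL=-3090/2501 → turn -1·90°

0 15/13 15/8 15/13 -45/208 -7 2 S
1 12/5 60/41 12/5 -342/205 -7 1 W
2 30/17 6/5 30/17 -99/85 -8 1 N
3 60/61 60/41 60/61 -630/2501 -8 2 E
4 15/13 15/8 15/13 -45/208 -7 2 S
5 12/5 60/41 12/5 -342/205 -7 1 W
6 30/17 6/5 30/17 -99/85 -8 1 N
7 60/61 60/41 60/61 -630/2501 -8 2 E
final -7 2 S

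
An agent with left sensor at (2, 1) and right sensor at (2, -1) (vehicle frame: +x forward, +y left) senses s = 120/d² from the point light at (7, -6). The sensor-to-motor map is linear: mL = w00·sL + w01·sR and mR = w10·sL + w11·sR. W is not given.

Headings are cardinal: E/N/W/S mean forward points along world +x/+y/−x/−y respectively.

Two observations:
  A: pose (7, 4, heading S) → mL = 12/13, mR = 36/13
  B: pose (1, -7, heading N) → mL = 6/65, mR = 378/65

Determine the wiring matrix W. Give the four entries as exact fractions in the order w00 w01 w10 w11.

1 -1/2 1/2 1

obs A: pose=(7,4,S) → sL=24/13, sR=24/13, mL=12/13, mR=36/13
obs B: pose=(1,-7,N) → sL=12/5, sR=60/13, mL=6/65, mR=378/65
sensor matrix S = [[24/13, 24/13], [12/5, 60/13]]; det S = 3456/845
solve [mL_A; mL_B] = S·[w00; w01] and [mR_A; mR_B] = S·[w10; w11]:
  w00 = 1, w01 = -1/2, w10 = 1/2, w11 = 1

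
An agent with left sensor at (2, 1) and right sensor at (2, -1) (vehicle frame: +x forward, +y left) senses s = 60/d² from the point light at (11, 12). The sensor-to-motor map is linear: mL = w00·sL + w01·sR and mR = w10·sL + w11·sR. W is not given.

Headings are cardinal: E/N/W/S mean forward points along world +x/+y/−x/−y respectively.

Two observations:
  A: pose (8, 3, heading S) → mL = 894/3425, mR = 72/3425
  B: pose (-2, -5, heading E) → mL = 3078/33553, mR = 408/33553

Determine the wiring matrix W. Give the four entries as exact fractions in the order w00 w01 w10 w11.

1 -1/2 1/2 -1/2

obs A: pose=(8,3,S) → sL=12/25, sR=60/137, mL=894/3425, mR=72/3425
obs B: pose=(-2,-5,E) → sL=60/377, sR=12/89, mL=3078/33553, mR=408/33553
sensor matrix S = [[12/25, 60/137], [60/377, 12/89]]; det S = -572544/114919025
solve [mL_A; mL_B] = S·[w00; w01] and [mR_A; mR_B] = S·[w10; w11]:
  w00 = 1, w01 = -1/2, w10 = 1/2, w11 = -1/2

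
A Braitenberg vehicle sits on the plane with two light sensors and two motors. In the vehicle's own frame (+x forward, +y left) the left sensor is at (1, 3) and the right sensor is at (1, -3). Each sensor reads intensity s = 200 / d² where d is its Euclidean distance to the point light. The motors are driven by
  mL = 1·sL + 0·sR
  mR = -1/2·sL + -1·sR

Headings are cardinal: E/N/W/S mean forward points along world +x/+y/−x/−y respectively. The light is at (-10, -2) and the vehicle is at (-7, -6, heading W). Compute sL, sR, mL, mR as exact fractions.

200/53 40 200/53 -2220/53

left sensor world pos  = (-8, -9); dL² = 53
right sensor world pos = (-8, -3); dR² = 5
sL = 200/53 = 200/53
sR = 200/5 = 40
mL = 1·sL + 0·sR = 200/53
mR = -1/2·sL + -1·sR = -2220/53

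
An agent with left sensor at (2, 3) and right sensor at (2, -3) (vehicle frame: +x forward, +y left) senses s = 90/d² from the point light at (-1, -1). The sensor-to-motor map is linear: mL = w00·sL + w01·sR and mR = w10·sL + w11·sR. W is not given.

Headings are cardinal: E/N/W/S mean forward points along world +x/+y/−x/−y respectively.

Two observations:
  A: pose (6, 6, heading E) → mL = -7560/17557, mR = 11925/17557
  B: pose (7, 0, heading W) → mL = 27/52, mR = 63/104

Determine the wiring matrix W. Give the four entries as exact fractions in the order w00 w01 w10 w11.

1 -1 -1/2 1

obs A: pose=(6,6,E) → sL=90/181, sR=90/97, mL=-7560/17557, mR=11925/17557
obs B: pose=(7,0,W) → sL=9/4, sR=45/26, mL=27/52, mR=63/104
sensor matrix S = [[90/181, 90/97], [9/4, 45/26]]; det S = -560115/456482
solve [mL_A; mL_B] = S·[w00; w01] and [mR_A; mR_B] = S·[w10; w11]:
  w00 = 1, w01 = -1, w10 = -1/2, w11 = 1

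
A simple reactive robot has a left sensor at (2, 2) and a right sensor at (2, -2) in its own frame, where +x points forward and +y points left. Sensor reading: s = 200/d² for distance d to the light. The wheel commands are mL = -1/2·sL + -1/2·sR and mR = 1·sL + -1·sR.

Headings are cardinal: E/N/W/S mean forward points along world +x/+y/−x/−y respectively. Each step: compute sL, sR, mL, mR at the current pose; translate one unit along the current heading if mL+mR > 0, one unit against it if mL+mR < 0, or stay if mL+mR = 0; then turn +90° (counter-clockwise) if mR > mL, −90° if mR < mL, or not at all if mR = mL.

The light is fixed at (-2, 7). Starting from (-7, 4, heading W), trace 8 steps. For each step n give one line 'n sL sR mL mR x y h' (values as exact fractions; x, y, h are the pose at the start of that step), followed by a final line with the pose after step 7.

n=0: pose=(-7,4,W); sL=100/37, sR=4; mL=-124/37, mR=-48/37; mL+mR=-172/37 → advance -1; mR−mL=76/37 → turn +1·90°
n=1: pose=(-6,4,S); sL=200/29, sR=200/61; mL=-9000/1769, mR=6400/1769; mL+mR=-2600/1769 → advance -1; mR−mL=15400/1769 → turn +1·90°
n=2: pose=(-6,5,E); sL=50, sR=10; mL=-30, mR=40; mL+mR=10 → advance +1; mR−mL=70 → turn +1·90°
n=3: pose=(-5,5,N); sL=8, sR=200; mL=-104, mR=-192; mL+mR=-296 → advance -1; mR−mL=-88 → turn -1·90°
n=4: pose=(-5,4,E); sL=100, sR=100/13; mL=-700/13, mR=1200/13; mL+mR=500/13 → advance +1; mR−mL=1900/13 → turn +1·90°
n=5: pose=(-4,4,N); sL=200/17, sR=200; mL=-1800/17, mR=-3200/17; mL+mR=-5000/17 → advance -1; mR−mL=-1400/17 → turn -1·90°
n=6: pose=(-4,3,E); sL=50, sR=50/9; mL=-250/9, mR=400/9; mL+mR=50/3 → advance +1; mR−mL=650/9 → turn +1·90°
n=7: pose=(-3,3,N); sL=200/13, sR=40; mL=-360/13, mR=-320/13; mL+mR=-680/13 → advance -1; mR−mL=40/13 → turn +1·90°

0 100/37 4 -124/37 -48/37 -7 4 W
1 200/29 200/61 -9000/1769 6400/1769 -6 4 S
2 50 10 -30 40 -6 5 E
3 8 200 -104 -192 -5 5 N
4 100 100/13 -700/13 1200/13 -5 4 E
5 200/17 200 -1800/17 -3200/17 -4 4 N
6 50 50/9 -250/9 400/9 -4 3 E
7 200/13 40 -360/13 -320/13 -3 3 N
final -3 2 W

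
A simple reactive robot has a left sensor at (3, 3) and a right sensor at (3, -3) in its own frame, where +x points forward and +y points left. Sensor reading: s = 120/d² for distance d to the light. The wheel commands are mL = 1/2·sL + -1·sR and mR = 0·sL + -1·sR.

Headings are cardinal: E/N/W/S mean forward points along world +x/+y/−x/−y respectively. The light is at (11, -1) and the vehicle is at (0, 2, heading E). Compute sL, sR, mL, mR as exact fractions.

left sensor world pos  = (3, 5); dL² = 100
right sensor world pos = (3, -1); dR² = 64
sL = 120/100 = 6/5
sR = 120/64 = 15/8
mL = 1/2·sL + -1·sR = -51/40
mR = 0·sL + -1·sR = -15/8

6/5 15/8 -51/40 -15/8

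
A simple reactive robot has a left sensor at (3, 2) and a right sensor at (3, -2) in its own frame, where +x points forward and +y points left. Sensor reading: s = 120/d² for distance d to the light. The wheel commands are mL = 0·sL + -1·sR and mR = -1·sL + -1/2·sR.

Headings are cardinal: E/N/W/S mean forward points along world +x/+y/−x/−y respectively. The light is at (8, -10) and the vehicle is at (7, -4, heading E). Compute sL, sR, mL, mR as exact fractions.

30/17 6 -6 -81/17

left sensor world pos  = (10, -2); dL² = 68
right sensor world pos = (10, -6); dR² = 20
sL = 120/68 = 30/17
sR = 120/20 = 6
mL = 0·sL + -1·sR = -6
mR = -1·sL + -1/2·sR = -81/17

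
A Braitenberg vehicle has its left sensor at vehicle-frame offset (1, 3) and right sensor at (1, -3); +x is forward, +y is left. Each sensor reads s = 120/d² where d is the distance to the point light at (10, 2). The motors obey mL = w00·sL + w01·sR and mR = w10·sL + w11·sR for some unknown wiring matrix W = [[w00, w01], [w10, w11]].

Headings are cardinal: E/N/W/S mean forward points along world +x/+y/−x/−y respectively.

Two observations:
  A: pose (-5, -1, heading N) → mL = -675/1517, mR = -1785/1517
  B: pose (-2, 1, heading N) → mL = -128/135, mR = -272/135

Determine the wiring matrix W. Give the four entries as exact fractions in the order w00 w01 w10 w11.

obs A: pose=(-5,-1,N) → sL=15/41, sR=30/37, mL=-675/1517, mR=-1785/1517
obs B: pose=(-2,1,N) → sL=8/15, sR=40/27, mL=-128/135, mR=-272/135
sensor matrix S = [[15/41, 30/37], [8/15, 40/27]]; det S = 1496/13653
solve [mL_A; mL_B] = S·[w00; w01] and [mR_A; mR_B] = S·[w10; w11]:
  w00 = 1, w01 = -1, w10 = -1, w11 = -1

1 -1 -1 -1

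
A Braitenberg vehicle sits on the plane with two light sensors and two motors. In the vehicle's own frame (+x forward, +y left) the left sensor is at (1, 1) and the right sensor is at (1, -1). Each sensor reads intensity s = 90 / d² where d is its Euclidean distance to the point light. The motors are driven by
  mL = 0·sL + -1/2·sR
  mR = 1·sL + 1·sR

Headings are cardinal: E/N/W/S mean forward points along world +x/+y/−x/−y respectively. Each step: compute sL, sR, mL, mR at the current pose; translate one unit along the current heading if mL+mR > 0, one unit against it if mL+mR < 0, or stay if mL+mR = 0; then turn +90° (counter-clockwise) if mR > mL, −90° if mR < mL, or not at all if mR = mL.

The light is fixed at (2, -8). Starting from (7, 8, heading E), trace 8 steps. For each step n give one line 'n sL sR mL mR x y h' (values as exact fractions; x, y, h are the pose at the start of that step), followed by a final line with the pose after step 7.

n=0: pose=(7,8,E); sL=18/65, sR=10/29; mL=-5/29, mR=1172/1885; mL+mR=847/1885 → advance +1; mR−mL=1497/1885 → turn +1·90°
n=1: pose=(8,8,N); sL=45/157, sR=45/169; mL=-45/338, mR=14670/26533; mL+mR=22275/53066 → advance +1; mR−mL=36405/53066 → turn +1·90°
n=2: pose=(8,9,W); sL=90/281, sR=90/349; mL=-45/349, mR=56700/98069; mL+mR=44055/98069 → advance +1; mR−mL=69345/98069 → turn +1·90°
n=3: pose=(7,9,S); sL=45/146, sR=45/136; mL=-45/272, mR=6345/9928; mL+mR=9405/19856 → advance +1; mR−mL=15975/19856 → turn +1·90°
n=4: pose=(7,8,E); sL=18/65, sR=10/29; mL=-5/29, mR=1172/1885; mL+mR=847/1885 → advance +1; mR−mL=1497/1885 → turn +1·90°
n=5: pose=(8,8,N); sL=45/157, sR=45/169; mL=-45/338, mR=14670/26533; mL+mR=22275/53066 → advance +1; mR−mL=36405/53066 → turn +1·90°
n=6: pose=(8,9,W); sL=90/281, sR=90/349; mL=-45/349, mR=56700/98069; mL+mR=44055/98069 → advance +1; mR−mL=69345/98069 → turn +1·90°
n=7: pose=(7,9,S); sL=45/146, sR=45/136; mL=-45/272, mR=6345/9928; mL+mR=9405/19856 → advance +1; mR−mL=15975/19856 → turn +1·90°

0 18/65 10/29 -5/29 1172/1885 7 8 E
1 45/157 45/169 -45/338 14670/26533 8 8 N
2 90/281 90/349 -45/349 56700/98069 8 9 W
3 45/146 45/136 -45/272 6345/9928 7 9 S
4 18/65 10/29 -5/29 1172/1885 7 8 E
5 45/157 45/169 -45/338 14670/26533 8 8 N
6 90/281 90/349 -45/349 56700/98069 8 9 W
7 45/146 45/136 -45/272 6345/9928 7 9 S
final 7 8 E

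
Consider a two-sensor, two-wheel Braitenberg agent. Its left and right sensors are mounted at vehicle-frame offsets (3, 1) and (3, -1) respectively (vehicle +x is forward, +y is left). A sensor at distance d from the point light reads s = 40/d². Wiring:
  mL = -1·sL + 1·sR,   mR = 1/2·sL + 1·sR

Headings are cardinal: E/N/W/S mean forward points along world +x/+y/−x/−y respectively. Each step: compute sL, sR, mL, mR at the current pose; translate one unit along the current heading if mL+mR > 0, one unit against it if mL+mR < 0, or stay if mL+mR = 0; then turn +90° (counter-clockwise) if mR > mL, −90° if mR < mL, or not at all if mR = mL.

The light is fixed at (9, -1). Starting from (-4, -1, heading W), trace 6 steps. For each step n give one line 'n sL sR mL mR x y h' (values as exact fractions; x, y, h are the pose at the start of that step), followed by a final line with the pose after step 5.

0 40/257 40/257 0 60/257 -4 -1 W
1 20/89 20/117 -560/10413 2950/10413 -5 -1 S
2 40/121 8/25 -32/3025 1468/3025 -5 -2 E
3 1/5 10/37 13/185 137/370 -4 -2 N
4 40/257 40/257 0 60/257 -4 -1 W
5 20/89 20/117 -560/10413 2950/10413 -5 -1 S
final -5 -2 E

n=0: pose=(-4,-1,W); sL=40/257, sR=40/257; mL=0, mR=60/257; mL+mR=60/257 → advance +1; mR−mL=60/257 → turn +1·90°
n=1: pose=(-5,-1,S); sL=20/89, sR=20/117; mL=-560/10413, mR=2950/10413; mL+mR=2390/10413 → advance +1; mR−mL=30/89 → turn +1·90°
n=2: pose=(-5,-2,E); sL=40/121, sR=8/25; mL=-32/3025, mR=1468/3025; mL+mR=1436/3025 → advance +1; mR−mL=60/121 → turn +1·90°
n=3: pose=(-4,-2,N); sL=1/5, sR=10/37; mL=13/185, mR=137/370; mL+mR=163/370 → advance +1; mR−mL=3/10 → turn +1·90°
n=4: pose=(-4,-1,W); sL=40/257, sR=40/257; mL=0, mR=60/257; mL+mR=60/257 → advance +1; mR−mL=60/257 → turn +1·90°
n=5: pose=(-5,-1,S); sL=20/89, sR=20/117; mL=-560/10413, mR=2950/10413; mL+mR=2390/10413 → advance +1; mR−mL=30/89 → turn +1·90°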